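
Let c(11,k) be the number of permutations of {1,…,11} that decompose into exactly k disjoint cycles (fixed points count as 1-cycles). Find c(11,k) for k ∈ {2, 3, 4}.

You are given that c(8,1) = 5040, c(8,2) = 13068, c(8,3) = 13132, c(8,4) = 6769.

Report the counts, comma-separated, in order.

10628640, 12753576, 8409500

i=9: T(9,1)=0+8·5040=40320 | T(9,2)=5040+8·13068=109584 | T(9,3)=13068+8·13132=118124 | T(9,4)=13132+8·6769=67284
i=10: T(10,1)=0+9·40320=362880 | T(10,2)=40320+9·109584=1026576 | T(10,3)=109584+9·118124=1172700 | T(10,4)=118124+9·67284=723680
i=11: T(11,2)=362880+10·1026576=10628640 | T(11,3)=1026576+10·1172700=12753576 | T(11,4)=1172700+10·723680=8409500
Read c(11,2) = 10628640, c(11,3) = 12753576, c(11,4) = 8409500.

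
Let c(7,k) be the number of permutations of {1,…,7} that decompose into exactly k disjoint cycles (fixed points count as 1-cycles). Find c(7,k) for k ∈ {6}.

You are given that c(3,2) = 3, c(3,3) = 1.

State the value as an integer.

21

row 4: T[4][3]=3·1+3=6  T[4][4]=3·0+1=1
row 5: T[5][4]=4·1+6=10  T[5][5]=4·0+1=1
row 6: T[6][5]=5·1+10=15  T[6][6]=5·0+1=1
row 7: T[7][6]=6·1+15=21
Read c(7,6) = 21.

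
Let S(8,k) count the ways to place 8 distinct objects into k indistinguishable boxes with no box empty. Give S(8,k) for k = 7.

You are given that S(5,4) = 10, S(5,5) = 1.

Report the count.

28

i=6: T(6,5)=10+5·1=15 | T(6,6)=1+6·0=1
i=7: T(7,6)=15+6·1=21 | T(7,7)=1+7·0=1
i=8: T(8,7)=21+7·1=28
Read S(8,7) = 28.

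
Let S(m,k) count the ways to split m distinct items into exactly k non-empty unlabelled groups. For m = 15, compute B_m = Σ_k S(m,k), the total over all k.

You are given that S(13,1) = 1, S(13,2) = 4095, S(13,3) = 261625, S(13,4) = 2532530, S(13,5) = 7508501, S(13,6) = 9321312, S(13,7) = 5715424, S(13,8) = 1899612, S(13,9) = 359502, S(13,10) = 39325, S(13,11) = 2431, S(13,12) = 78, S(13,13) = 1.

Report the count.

[14] T[14,1]:1*1+0=1 · T[14,2]:2*4095+1=8191 · T[14,3]:3*261625+4095=788970 · T[14,4]:4*2532530+261625=10391745 · T[14,5]:5*7508501+2532530=40075035 · T[14,6]:6*9321312+7508501=63436373 · T[14,7]:7*5715424+9321312=49329280 · T[14,8]:8*1899612+5715424=20912320 · T[14,9]:9*359502+1899612=5135130 · T[14,10]:10*39325+359502=752752 · T[14,11]:11*2431+39325=66066 · T[14,12]:12*78+2431=3367 · T[14,13]:13*1+78=91 · T[14,14]:14*0+1=1
[15] T[15,1]:1*1+0=1 · T[15,2]:2*8191+1=16383 · T[15,3]:3*788970+8191=2375101 · T[15,4]:4*10391745+788970=42355950 · T[15,5]:5*40075035+10391745=210766920 · T[15,6]:6*63436373+40075035=420693273 · T[15,7]:7*49329280+63436373=408741333 · T[15,8]:8*20912320+49329280=216627840 · T[15,9]:9*5135130+20912320=67128490 · T[15,10]:10*752752+5135130=12662650 · T[15,11]:11*66066+752752=1479478 · T[15,12]:12*3367+66066=106470 · T[15,13]:13*91+3367=4550 · T[15,14]:14*1+91=105 · T[15,15]:15*0+1=1
B_15 = ΣS(15,k) = 1+16383+2375101+42355950+210766920+420693273+408741333+216627840+67128490+12662650+1479478+106470+4550+105+1 = 1382958545

1382958545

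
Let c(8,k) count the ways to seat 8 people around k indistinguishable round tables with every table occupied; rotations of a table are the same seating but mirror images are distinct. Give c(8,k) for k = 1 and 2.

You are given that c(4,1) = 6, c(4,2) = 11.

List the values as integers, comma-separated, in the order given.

row 5: T[5][1]=4·6+0=24  T[5][2]=4·11+6=50
row 6: T[6][1]=5·24+0=120  T[6][2]=5·50+24=274
row 7: T[7][1]=6·120+0=720  T[7][2]=6·274+120=1764
row 8: T[8][1]=7·720+0=5040  T[8][2]=7·1764+720=13068
Read c(8,1) = 5040, c(8,2) = 13068.

5040, 13068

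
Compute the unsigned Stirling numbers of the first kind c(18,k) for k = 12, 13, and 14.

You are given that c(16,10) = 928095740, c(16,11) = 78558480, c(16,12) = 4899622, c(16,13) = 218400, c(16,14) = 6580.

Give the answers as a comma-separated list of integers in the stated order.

i=17: T(17,11)=928095740+16·78558480=2185031420 | T(17,12)=78558480+16·4899622=156952432 | T(17,13)=4899622+16·218400=8394022 | T(17,14)=218400+16·6580=323680
i=18: T(18,12)=2185031420+17·156952432=4853222764 | T(18,13)=156952432+17·8394022=299650806 | T(18,14)=8394022+17·323680=13896582
Read c(18,12) = 4853222764, c(18,13) = 299650806, c(18,14) = 13896582.

4853222764, 299650806, 13896582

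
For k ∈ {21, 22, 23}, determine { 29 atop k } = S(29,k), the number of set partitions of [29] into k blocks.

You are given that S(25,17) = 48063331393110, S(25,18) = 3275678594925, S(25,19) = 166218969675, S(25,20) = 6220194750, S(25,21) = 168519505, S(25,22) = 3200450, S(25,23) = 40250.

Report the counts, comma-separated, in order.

r26: T_26,18=18×3275678594925+48063331393110=107025546101760; T_26,19=19×166218969675+3275678594925=6433839018750; T_26,20=20×6220194750+166218969675=290622864675; T_26,21=21×168519505+6220194750=9759104355; T_26,22=22×3200450+168519505=238929405; T_26,23=23×40250+3200450=4126200
r27: T_27,19=19×6433839018750+107025546101760=229268487458010; T_27,20=20×290622864675+6433839018750=12246296312250; T_27,21=21×9759104355+290622864675=495564056130; T_27,22=22×238929405+9759104355=15015551265; T_27,23=23×4126200+238929405=333832005
r28: T_28,20=20×12246296312250+229268487458010=474194413703010; T_28,21=21×495564056130+12246296312250=22653141490980; T_28,22=22×15015551265+495564056130=825906183960; T_28,23=23×333832005+15015551265=22693687380
r29: T_29,21=21×22653141490980+474194413703010=949910385013590; T_29,22=22×825906183960+22653141490980=40823077538100; T_29,23=23×22693687380+825906183960=1347860993700
Read S(29,21) = 949910385013590, S(29,22) = 40823077538100, S(29,23) = 1347860993700.

949910385013590, 40823077538100, 1347860993700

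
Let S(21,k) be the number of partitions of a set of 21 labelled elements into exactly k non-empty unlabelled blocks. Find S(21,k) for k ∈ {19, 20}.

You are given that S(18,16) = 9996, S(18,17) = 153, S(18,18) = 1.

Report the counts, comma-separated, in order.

@19  (19,17):153·17+9996→12597, (19,18):1·18+153→171, (19,19):0·19+1→1
@20  (20,18):171·18+12597→15675, (20,19):1·19+171→190, (20,20):0·20+1→1
@21  (21,19):190·19+15675→19285, (21,20):1·20+190→210
Read S(21,19) = 19285, S(21,20) = 210.

19285, 210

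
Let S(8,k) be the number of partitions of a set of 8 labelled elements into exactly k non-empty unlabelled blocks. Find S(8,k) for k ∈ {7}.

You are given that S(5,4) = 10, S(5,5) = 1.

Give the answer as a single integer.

[6] T[6,5]:5*1+10=15 · T[6,6]:6*0+1=1
[7] T[7,6]:6*1+15=21 · T[7,7]:7*0+1=1
[8] T[8,7]:7*1+21=28
Read S(8,7) = 28.

28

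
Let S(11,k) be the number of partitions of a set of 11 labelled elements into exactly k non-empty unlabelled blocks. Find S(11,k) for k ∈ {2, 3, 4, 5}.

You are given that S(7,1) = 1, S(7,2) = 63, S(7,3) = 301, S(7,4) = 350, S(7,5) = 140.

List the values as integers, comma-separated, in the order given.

row 8: T[8][1]=1·1+0=1  T[8][2]=2·63+1=127  T[8][3]=3·301+63=966  T[8][4]=4·350+301=1701  T[8][5]=5·140+350=1050
row 9: T[9][1]=1·1+0=1  T[9][2]=2·127+1=255  T[9][3]=3·966+127=3025  T[9][4]=4·1701+966=7770  T[9][5]=5·1050+1701=6951
row 10: T[10][1]=1·1+0=1  T[10][2]=2·255+1=511  T[10][3]=3·3025+255=9330  T[10][4]=4·7770+3025=34105  T[10][5]=5·6951+7770=42525
row 11: T[11][2]=2·511+1=1023  T[11][3]=3·9330+511=28501  T[11][4]=4·34105+9330=145750  T[11][5]=5·42525+34105=246730
Read S(11,2) = 1023, S(11,3) = 28501, S(11,4) = 145750, S(11,5) = 246730.

1023, 28501, 145750, 246730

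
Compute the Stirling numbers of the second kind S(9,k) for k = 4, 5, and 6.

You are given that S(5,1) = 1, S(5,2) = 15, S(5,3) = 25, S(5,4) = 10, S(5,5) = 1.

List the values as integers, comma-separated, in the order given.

@6  (6,1):1·1+0→1, (6,2):15·2+1→31, (6,3):25·3+15→90, (6,4):10·4+25→65, (6,5):1·5+10→15, (6,6):0·6+1→1
@7  (7,2):31·2+1→63, (7,3):90·3+31→301, (7,4):65·4+90→350, (7,5):15·5+65→140, (7,6):1·6+15→21
@8  (8,3):301·3+63→966, (8,4):350·4+301→1701, (8,5):140·5+350→1050, (8,6):21·6+140→266
@9  (9,4):1701·4+966→7770, (9,5):1050·5+1701→6951, (9,6):266·6+1050→2646
Read S(9,4) = 7770, S(9,5) = 6951, S(9,6) = 2646.

7770, 6951, 2646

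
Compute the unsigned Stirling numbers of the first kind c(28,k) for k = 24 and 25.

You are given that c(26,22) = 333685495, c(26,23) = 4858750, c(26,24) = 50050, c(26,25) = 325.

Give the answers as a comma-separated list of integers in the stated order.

626334345, 7739550

[27] T[27,23]:26*4858750+333685495=460012995 · T[27,24]:26*50050+4858750=6160050 · T[27,25]:26*325+50050=58500
[28] T[28,24]:27*6160050+460012995=626334345 · T[28,25]:27*58500+6160050=7739550
Read c(28,24) = 626334345, c(28,25) = 7739550.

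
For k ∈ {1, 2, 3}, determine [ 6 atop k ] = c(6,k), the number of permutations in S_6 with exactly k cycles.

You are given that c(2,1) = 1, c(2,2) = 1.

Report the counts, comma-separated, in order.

120, 274, 225

@3  (3,1):1·2+0→2, (3,2):1·2+1→3, (3,3):0·2+1→1
@4  (4,1):2·3+0→6, (4,2):3·3+2→11, (4,3):1·3+3→6
@5  (5,1):6·4+0→24, (5,2):11·4+6→50, (5,3):6·4+11→35
@6  (6,1):24·5+0→120, (6,2):50·5+24→274, (6,3):35·5+50→225
Read c(6,1) = 120, c(6,2) = 274, c(6,3) = 225.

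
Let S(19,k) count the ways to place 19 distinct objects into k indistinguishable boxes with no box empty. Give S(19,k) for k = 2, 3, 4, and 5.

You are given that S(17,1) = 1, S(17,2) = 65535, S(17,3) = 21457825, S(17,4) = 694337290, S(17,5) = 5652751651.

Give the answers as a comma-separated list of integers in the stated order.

@18  (18,1):1·1+0→1, (18,2):65535·2+1→131071, (18,3):21457825·3+65535→64439010, (18,4):694337290·4+21457825→2798806985, (18,5):5652751651·5+694337290→28958095545
@19  (19,2):131071·2+1→262143, (19,3):64439010·3+131071→193448101, (19,4):2798806985·4+64439010→11259666950, (19,5):28958095545·5+2798806985→147589284710
Read S(19,2) = 262143, S(19,3) = 193448101, S(19,4) = 11259666950, S(19,5) = 147589284710.

262143, 193448101, 11259666950, 147589284710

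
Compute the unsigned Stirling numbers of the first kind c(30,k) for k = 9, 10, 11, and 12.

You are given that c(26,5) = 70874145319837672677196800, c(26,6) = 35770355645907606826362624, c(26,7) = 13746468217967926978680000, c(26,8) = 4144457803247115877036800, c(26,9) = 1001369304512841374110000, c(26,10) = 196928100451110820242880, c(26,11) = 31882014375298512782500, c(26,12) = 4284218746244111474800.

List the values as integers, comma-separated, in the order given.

i=27: T(27,6)=70874145319837672677196800+26·35770355645907606826362624=1000903392113435450162625024 | T(27,7)=35770355645907606826362624+26·13746468217967926978680000=393178529313073708272042624 | T(27,8)=13746468217967926978680000+26·4144457803247115877036800=121502371102392939781636800 | T(27,9)=4144457803247115877036800+26·1001369304512841374110000=30180059720580991603896800 | T(27,10)=1001369304512841374110000+26·196928100451110820242880=6121499916241722700424880 | T(27,11)=196928100451110820242880+26·31882014375298512782500=1025860474208872152587880 | T(27,12)=31882014375298512782500+26·4284218746244111474800=143271701777645411127300
i=28: T(28,7)=1000903392113435450162625024+27·393178529313073708272042624=11616723683566425573507775872 | T(28,8)=393178529313073708272042624+27·121502371102392939781636800=3673742549077683082376236224 | T(28,9)=121502371102392939781636800+27·30180059720580991603896800=936363983558079713086850400 | T(28,10)=30180059720580991603896800+27·6121499916241722700424880=195460557459107504515368560 | T(28,11)=6121499916241722700424880+27·1025860474208872152587880=33819732719881270820297640 | T(28,12)=1025860474208872152587880+27·143271701777645411127300=4894196422205298253024980
i=29: T(29,8)=11616723683566425573507775872+28·3673742549077683082376236224=114481515057741551880042390144 | T(29,9)=3673742549077683082376236224+28·936363983558079713086850400=29891934088703915048808047424 | T(29,10)=936363983558079713086850400+28·195460557459107504515368560=6409259592413089839517170080 | T(29,11)=195460557459107504515368560+28·33819732719881270820297640=1142413073615783087483702480 | T(29,12)=33819732719881270820297640+28·4894196422205298253024980=170857232541629621904997080
i=30: T(30,9)=114481515057741551880042390144+29·29891934088703915048808047424=981347603630155088295475765440 | T(30,10)=29891934088703915048808047424+29·6409259592413089839517170080=215760462268683520394805979744 | T(30,11)=6409259592413089839517170080+29·1142413073615783087483702480=39539238727270799376544542000 | T(30,12)=1142413073615783087483702480+29·170857232541629621904997080=6097272817323042122728617800
Read c(30,9) = 981347603630155088295475765440, c(30,10) = 215760462268683520394805979744, c(30,11) = 39539238727270799376544542000, c(30,12) = 6097272817323042122728617800.

981347603630155088295475765440, 215760462268683520394805979744, 39539238727270799376544542000, 6097272817323042122728617800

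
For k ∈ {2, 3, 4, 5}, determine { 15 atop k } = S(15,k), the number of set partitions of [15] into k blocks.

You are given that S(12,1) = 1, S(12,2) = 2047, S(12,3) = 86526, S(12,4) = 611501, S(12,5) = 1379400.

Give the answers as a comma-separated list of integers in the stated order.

@13  (13,1):1·1+0→1, (13,2):2047·2+1→4095, (13,3):86526·3+2047→261625, (13,4):611501·4+86526→2532530, (13,5):1379400·5+611501→7508501
@14  (14,1):1·1+0→1, (14,2):4095·2+1→8191, (14,3):261625·3+4095→788970, (14,4):2532530·4+261625→10391745, (14,5):7508501·5+2532530→40075035
@15  (15,2):8191·2+1→16383, (15,3):788970·3+8191→2375101, (15,4):10391745·4+788970→42355950, (15,5):40075035·5+10391745→210766920
Read S(15,2) = 16383, S(15,3) = 2375101, S(15,4) = 42355950, S(15,5) = 210766920.

16383, 2375101, 42355950, 210766920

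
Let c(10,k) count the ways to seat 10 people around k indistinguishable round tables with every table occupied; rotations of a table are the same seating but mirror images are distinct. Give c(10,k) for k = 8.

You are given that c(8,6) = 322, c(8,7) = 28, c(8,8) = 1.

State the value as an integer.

870

r9: T_9,7=8×28+322=546; T_9,8=8×1+28=36
r10: T_10,8=9×36+546=870
Read c(10,8) = 870.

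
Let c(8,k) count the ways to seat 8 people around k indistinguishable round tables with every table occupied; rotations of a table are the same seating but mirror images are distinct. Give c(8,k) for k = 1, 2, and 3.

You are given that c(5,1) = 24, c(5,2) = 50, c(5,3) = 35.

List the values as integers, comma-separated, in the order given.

5040, 13068, 13132

[6] T[6,1]:5*24+0=120 · T[6,2]:5*50+24=274 · T[6,3]:5*35+50=225
[7] T[7,1]:6*120+0=720 · T[7,2]:6*274+120=1764 · T[7,3]:6*225+274=1624
[8] T[8,1]:7*720+0=5040 · T[8,2]:7*1764+720=13068 · T[8,3]:7*1624+1764=13132
Read c(8,1) = 5040, c(8,2) = 13068, c(8,3) = 13132.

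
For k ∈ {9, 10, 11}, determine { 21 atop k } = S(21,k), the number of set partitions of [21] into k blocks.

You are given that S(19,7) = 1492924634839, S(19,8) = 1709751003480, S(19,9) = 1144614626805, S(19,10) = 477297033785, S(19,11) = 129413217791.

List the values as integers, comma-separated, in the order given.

i=20: T(20,8)=1492924634839+8·1709751003480=15170932662679 | T(20,9)=1709751003480+9·1144614626805=12011282644725 | T(20,10)=1144614626805+10·477297033785=5917584964655 | T(20,11)=477297033785+11·129413217791=1900842429486
i=21: T(21,9)=15170932662679+9·12011282644725=123272476465204 | T(21,10)=12011282644725+10·5917584964655=71187132291275 | T(21,11)=5917584964655+11·1900842429486=26826851689001
Read S(21,9) = 123272476465204, S(21,10) = 71187132291275, S(21,11) = 26826851689001.

123272476465204, 71187132291275, 26826851689001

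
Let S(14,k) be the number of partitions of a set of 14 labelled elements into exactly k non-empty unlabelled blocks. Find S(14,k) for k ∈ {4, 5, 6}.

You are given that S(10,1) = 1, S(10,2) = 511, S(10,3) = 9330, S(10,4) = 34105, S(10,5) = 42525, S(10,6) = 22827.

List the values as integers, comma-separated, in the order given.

row 11: T[11][1]=1·1+0=1  T[11][2]=2·511+1=1023  T[11][3]=3·9330+511=28501  T[11][4]=4·34105+9330=145750  T[11][5]=5·42525+34105=246730  T[11][6]=6·22827+42525=179487
row 12: T[12][2]=2·1023+1=2047  T[12][3]=3·28501+1023=86526  T[12][4]=4·145750+28501=611501  T[12][5]=5·246730+145750=1379400  T[12][6]=6·179487+246730=1323652
row 13: T[13][3]=3·86526+2047=261625  T[13][4]=4·611501+86526=2532530  T[13][5]=5·1379400+611501=7508501  T[13][6]=6·1323652+1379400=9321312
row 14: T[14][4]=4·2532530+261625=10391745  T[14][5]=5·7508501+2532530=40075035  T[14][6]=6·9321312+7508501=63436373
Read S(14,4) = 10391745, S(14,5) = 40075035, S(14,6) = 63436373.

10391745, 40075035, 63436373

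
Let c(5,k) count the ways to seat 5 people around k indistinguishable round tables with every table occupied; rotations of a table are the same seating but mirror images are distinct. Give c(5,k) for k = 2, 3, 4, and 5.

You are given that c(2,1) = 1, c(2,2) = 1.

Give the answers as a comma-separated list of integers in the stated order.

50, 35, 10, 1

@3  (3,1):1·2+0→2, (3,2):1·2+1→3, (3,3):0·2+1→1
@4  (4,1):2·3+0→6, (4,2):3·3+2→11, (4,3):1·3+3→6, (4,4):0·3+1→1
@5  (5,2):11·4+6→50, (5,3):6·4+11→35, (5,4):1·4+6→10, (5,5):0·4+1→1
Read c(5,2) = 50, c(5,3) = 35, c(5,4) = 10, c(5,5) = 1.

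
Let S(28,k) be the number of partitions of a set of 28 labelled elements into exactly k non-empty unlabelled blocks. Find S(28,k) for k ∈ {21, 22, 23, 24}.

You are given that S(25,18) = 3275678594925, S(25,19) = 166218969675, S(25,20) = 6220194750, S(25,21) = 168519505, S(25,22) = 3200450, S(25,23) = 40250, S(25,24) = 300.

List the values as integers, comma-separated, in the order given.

22653141490980, 825906183960, 22693687380, 460192005

[26] T[26,19]:19*166218969675+3275678594925=6433839018750 · T[26,20]:20*6220194750+166218969675=290622864675 · T[26,21]:21*168519505+6220194750=9759104355 · T[26,22]:22*3200450+168519505=238929405 · T[26,23]:23*40250+3200450=4126200 · T[26,24]:24*300+40250=47450
[27] T[27,20]:20*290622864675+6433839018750=12246296312250 · T[27,21]:21*9759104355+290622864675=495564056130 · T[27,22]:22*238929405+9759104355=15015551265 · T[27,23]:23*4126200+238929405=333832005 · T[27,24]:24*47450+4126200=5265000
[28] T[28,21]:21*495564056130+12246296312250=22653141490980 · T[28,22]:22*15015551265+495564056130=825906183960 · T[28,23]:23*333832005+15015551265=22693687380 · T[28,24]:24*5265000+333832005=460192005
Read S(28,21) = 22653141490980, S(28,22) = 825906183960, S(28,23) = 22693687380, S(28,24) = 460192005.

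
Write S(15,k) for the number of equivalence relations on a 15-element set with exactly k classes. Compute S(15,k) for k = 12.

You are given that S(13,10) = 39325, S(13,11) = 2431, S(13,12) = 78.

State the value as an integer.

106470

r14: T_14,11=11×2431+39325=66066; T_14,12=12×78+2431=3367
r15: T_15,12=12×3367+66066=106470
Read S(15,12) = 106470.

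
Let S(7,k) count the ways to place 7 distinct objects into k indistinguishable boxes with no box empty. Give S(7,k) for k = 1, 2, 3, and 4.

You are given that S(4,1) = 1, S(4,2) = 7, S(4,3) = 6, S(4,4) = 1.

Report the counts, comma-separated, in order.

1, 63, 301, 350

i=5: T(5,1)=0+1·1=1 | T(5,2)=1+2·7=15 | T(5,3)=7+3·6=25 | T(5,4)=6+4·1=10
i=6: T(6,1)=0+1·1=1 | T(6,2)=1+2·15=31 | T(6,3)=15+3·25=90 | T(6,4)=25+4·10=65
i=7: T(7,1)=0+1·1=1 | T(7,2)=1+2·31=63 | T(7,3)=31+3·90=301 | T(7,4)=90+4·65=350
Read S(7,1) = 1, S(7,2) = 63, S(7,3) = 301, S(7,4) = 350.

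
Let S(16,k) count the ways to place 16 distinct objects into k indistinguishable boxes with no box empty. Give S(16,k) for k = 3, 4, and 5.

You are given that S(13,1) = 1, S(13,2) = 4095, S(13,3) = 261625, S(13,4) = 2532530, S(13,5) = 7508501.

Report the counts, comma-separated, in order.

row 14: T[14][1]=1·1+0=1  T[14][2]=2·4095+1=8191  T[14][3]=3·261625+4095=788970  T[14][4]=4·2532530+261625=10391745  T[14][5]=5·7508501+2532530=40075035
row 15: T[15][2]=2·8191+1=16383  T[15][3]=3·788970+8191=2375101  T[15][4]=4·10391745+788970=42355950  T[15][5]=5·40075035+10391745=210766920
row 16: T[16][3]=3·2375101+16383=7141686  T[16][4]=4·42355950+2375101=171798901  T[16][5]=5·210766920+42355950=1096190550
Read S(16,3) = 7141686, S(16,4) = 171798901, S(16,5) = 1096190550.

7141686, 171798901, 1096190550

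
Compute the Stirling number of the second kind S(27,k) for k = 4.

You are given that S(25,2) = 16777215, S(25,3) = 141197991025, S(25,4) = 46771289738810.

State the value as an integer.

749329038535350

[26] T[26,3]:3*141197991025+16777215=423610750290 · T[26,4]:4*46771289738810+141197991025=187226356946265
[27] T[27,4]:4*187226356946265+423610750290=749329038535350
Read S(27,4) = 749329038535350.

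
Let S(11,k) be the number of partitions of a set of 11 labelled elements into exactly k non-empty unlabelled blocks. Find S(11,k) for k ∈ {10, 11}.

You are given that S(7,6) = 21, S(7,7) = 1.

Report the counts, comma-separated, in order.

55, 1

i=8: T(8,7)=21+7·1=28 | T(8,8)=1+8·0=1
i=9: T(9,8)=28+8·1=36 | T(9,9)=1+9·0=1
i=10: T(10,9)=36+9·1=45 | T(10,10)=1+10·0=1
i=11: T(11,10)=45+10·1=55 | T(11,11)=1+11·0=1
Read S(11,10) = 55, S(11,11) = 1.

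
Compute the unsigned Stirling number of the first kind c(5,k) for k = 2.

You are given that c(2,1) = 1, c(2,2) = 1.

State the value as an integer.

50

[3] T[3,1]:2*1+0=2 · T[3,2]:2*1+1=3
[4] T[4,1]:3*2+0=6 · T[4,2]:3*3+2=11
[5] T[5,2]:4*11+6=50
Read c(5,2) = 50.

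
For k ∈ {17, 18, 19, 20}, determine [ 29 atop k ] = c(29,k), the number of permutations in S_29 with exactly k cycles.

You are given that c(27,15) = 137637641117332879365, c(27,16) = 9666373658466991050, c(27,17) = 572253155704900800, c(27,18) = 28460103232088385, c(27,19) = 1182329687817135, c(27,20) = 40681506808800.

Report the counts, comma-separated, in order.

1101911578045922391915, 62656135265695354110, 3031400077459516035, 124243455209483610

r28: T_28,16=27×9666373658466991050+137637641117332879365=398629729895941637715; T_28,17=27×572253155704900800+9666373658466991050=25117208862499312650; T_28,18=27×28460103232088385+572253155704900800=1340675942971287195; T_28,19=27×1182329687817135+28460103232088385=60383004803151030; T_28,20=27×40681506808800+1182329687817135=2280730371654735
r29: T_29,17=28×25117208862499312650+398629729895941637715=1101911578045922391915; T_29,18=28×1340675942971287195+25117208862499312650=62656135265695354110; T_29,19=28×60383004803151030+1340675942971287195=3031400077459516035; T_29,20=28×2280730371654735+60383004803151030=124243455209483610
Read c(29,17) = 1101911578045922391915, c(29,18) = 62656135265695354110, c(29,19) = 3031400077459516035, c(29,20) = 124243455209483610.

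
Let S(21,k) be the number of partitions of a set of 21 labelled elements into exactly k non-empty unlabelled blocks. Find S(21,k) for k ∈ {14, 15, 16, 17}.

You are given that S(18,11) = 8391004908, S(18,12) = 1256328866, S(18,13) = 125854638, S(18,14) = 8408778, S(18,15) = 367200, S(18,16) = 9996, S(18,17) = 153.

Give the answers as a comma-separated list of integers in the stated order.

row 19: T[19][12]=12·1256328866+8391004908=23466951300  T[19][13]=13·125854638+1256328866=2892439160  T[19][14]=14·8408778+125854638=243577530  T[19][15]=15·367200+8408778=13916778  T[19][16]=16·9996+367200=527136  T[19][17]=17·153+9996=12597
row 20: T[20][13]=13·2892439160+23466951300=61068660380  T[20][14]=14·243577530+2892439160=6302524580  T[20][15]=15·13916778+243577530=452329200  T[20][16]=16·527136+13916778=22350954  T[20][17]=17·12597+527136=741285
row 21: T[21][14]=14·6302524580+61068660380=149304004500  T[21][15]=15·452329200+6302524580=13087462580  T[21][16]=16·22350954+452329200=809944464  T[21][17]=17·741285+22350954=34952799
Read S(21,14) = 149304004500, S(21,15) = 13087462580, S(21,16) = 809944464, S(21,17) = 34952799.

149304004500, 13087462580, 809944464, 34952799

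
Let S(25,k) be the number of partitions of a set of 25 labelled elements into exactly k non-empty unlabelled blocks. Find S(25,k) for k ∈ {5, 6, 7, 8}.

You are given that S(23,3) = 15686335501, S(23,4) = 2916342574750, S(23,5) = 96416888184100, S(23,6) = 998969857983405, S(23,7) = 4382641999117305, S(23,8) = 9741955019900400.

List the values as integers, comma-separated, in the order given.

row 24: T[24][4]=4·2916342574750+15686335501=11681056634501  T[24][5]=5·96416888184100+2916342574750=485000783495250  T[24][6]=6·998969857983405+96416888184100=6090236036084530  T[24][7]=7·4382641999117305+998969857983405=31677463851804540  T[24][8]=8·9741955019900400+4382641999117305=82318282158320505
row 25: T[25][5]=5·485000783495250+11681056634501=2436684974110751  T[25][6]=6·6090236036084530+485000783495250=37026417000002430  T[25][7]=7·31677463851804540+6090236036084530=227832482998716310  T[25][8]=8·82318282158320505+31677463851804540=690223721118368580
Read S(25,5) = 2436684974110751, S(25,6) = 37026417000002430, S(25,7) = 227832482998716310, S(25,8) = 690223721118368580.

2436684974110751, 37026417000002430, 227832482998716310, 690223721118368580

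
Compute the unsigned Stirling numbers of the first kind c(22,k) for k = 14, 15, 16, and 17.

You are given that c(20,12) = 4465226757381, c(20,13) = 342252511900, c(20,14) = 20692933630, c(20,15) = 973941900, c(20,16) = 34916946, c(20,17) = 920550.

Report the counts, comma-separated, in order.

27188611869881, 1599718388730, 75289668850, 2792167686

r21: T_21,13=20×342252511900+4465226757381=11310276995381; T_21,14=20×20692933630+342252511900=756111184500; T_21,15=20×973941900+20692933630=40171771630; T_21,16=20×34916946+973941900=1672280820; T_21,17=20×920550+34916946=53327946
r22: T_22,14=21×756111184500+11310276995381=27188611869881; T_22,15=21×40171771630+756111184500=1599718388730; T_22,16=21×1672280820+40171771630=75289668850; T_22,17=21×53327946+1672280820=2792167686
Read c(22,14) = 27188611869881, c(22,15) = 1599718388730, c(22,16) = 75289668850, c(22,17) = 2792167686.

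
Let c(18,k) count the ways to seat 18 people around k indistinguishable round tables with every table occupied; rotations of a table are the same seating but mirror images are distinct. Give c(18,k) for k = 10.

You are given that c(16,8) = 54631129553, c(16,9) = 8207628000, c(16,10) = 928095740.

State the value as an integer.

577924894833

r17: T_17,9=16×8207628000+54631129553=185953177553; T_17,10=16×928095740+8207628000=23057159840
r18: T_18,10=17×23057159840+185953177553=577924894833
Read c(18,10) = 577924894833.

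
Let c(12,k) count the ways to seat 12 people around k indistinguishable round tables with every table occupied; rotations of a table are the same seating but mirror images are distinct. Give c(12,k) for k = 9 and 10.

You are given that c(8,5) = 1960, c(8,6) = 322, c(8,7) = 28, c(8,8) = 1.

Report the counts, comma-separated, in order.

32670, 1925

r9: T_9,6=8×322+1960=4536; T_9,7=8×28+322=546; T_9,8=8×1+28=36; T_9,9=8×0+1=1
r10: T_10,7=9×546+4536=9450; T_10,8=9×36+546=870; T_10,9=9×1+36=45; T_10,10=9×0+1=1
r11: T_11,8=10×870+9450=18150; T_11,9=10×45+870=1320; T_11,10=10×1+45=55
r12: T_12,9=11×1320+18150=32670; T_12,10=11×55+1320=1925
Read c(12,9) = 32670, c(12,10) = 1925.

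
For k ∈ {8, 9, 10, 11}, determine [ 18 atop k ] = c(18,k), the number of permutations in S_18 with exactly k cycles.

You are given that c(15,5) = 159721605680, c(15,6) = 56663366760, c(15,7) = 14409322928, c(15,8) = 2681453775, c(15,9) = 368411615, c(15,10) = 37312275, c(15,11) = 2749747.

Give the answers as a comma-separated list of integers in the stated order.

24871845297936, 4308105301929, 577924894833, 60202693980

@16  (16,6):56663366760·15+159721605680→1009672107080, (16,7):14409322928·15+56663366760→272803210680, (16,8):2681453775·15+14409322928→54631129553, (16,9):368411615·15+2681453775→8207628000, (16,10):37312275·15+368411615→928095740, (16,11):2749747·15+37312275→78558480
@17  (17,7):272803210680·16+1009672107080→5374523477960, (17,8):54631129553·16+272803210680→1146901283528, (17,9):8207628000·16+54631129553→185953177553, (17,10):928095740·16+8207628000→23057159840, (17,11):78558480·16+928095740→2185031420
@18  (18,8):1146901283528·17+5374523477960→24871845297936, (18,9):185953177553·17+1146901283528→4308105301929, (18,10):23057159840·17+185953177553→577924894833, (18,11):2185031420·17+23057159840→60202693980
Read c(18,8) = 24871845297936, c(18,9) = 4308105301929, c(18,10) = 577924894833, c(18,11) = 60202693980.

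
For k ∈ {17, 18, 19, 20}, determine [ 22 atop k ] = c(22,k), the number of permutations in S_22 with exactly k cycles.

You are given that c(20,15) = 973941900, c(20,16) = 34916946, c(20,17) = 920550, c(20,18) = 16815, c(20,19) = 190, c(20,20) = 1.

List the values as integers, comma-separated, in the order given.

[21] T[21,16]:20*34916946+973941900=1672280820 · T[21,17]:20*920550+34916946=53327946 · T[21,18]:20*16815+920550=1256850 · T[21,19]:20*190+16815=20615 · T[21,20]:20*1+190=210
[22] T[22,17]:21*53327946+1672280820=2792167686 · T[22,18]:21*1256850+53327946=79721796 · T[22,19]:21*20615+1256850=1689765 · T[22,20]:21*210+20615=25025
Read c(22,17) = 2792167686, c(22,18) = 79721796, c(22,19) = 1689765, c(22,20) = 25025.

2792167686, 79721796, 1689765, 25025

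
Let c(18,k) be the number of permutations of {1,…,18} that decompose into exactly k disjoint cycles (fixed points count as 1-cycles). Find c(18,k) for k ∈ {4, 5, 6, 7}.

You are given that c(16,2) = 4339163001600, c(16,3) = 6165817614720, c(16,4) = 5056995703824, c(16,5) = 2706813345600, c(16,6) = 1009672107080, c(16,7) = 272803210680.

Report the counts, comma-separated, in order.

@17  (17,3):6165817614720·16+4339163001600→102992244837120, (17,4):5056995703824·16+6165817614720→87077748875904, (17,5):2706813345600·16+5056995703824→48366009233424, (17,6):1009672107080·16+2706813345600→18861567058880, (17,7):272803210680·16+1009672107080→5374523477960
@18  (18,4):87077748875904·17+102992244837120→1583313975727488, (18,5):48366009233424·17+87077748875904→909299905844112, (18,6):18861567058880·17+48366009233424→369012649234384, (18,7):5374523477960·17+18861567058880→110228466184200
Read c(18,4) = 1583313975727488, c(18,5) = 909299905844112, c(18,6) = 369012649234384, c(18,7) = 110228466184200.

1583313975727488, 909299905844112, 369012649234384, 110228466184200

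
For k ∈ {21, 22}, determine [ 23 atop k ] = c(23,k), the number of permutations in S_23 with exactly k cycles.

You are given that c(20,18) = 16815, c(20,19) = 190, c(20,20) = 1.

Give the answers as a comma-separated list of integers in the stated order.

r21: T_21,19=20×190+16815=20615; T_21,20=20×1+190=210; T_21,21=20×0+1=1
r22: T_22,20=21×210+20615=25025; T_22,21=21×1+210=231; T_22,22=21×0+1=1
r23: T_23,21=22×231+25025=30107; T_23,22=22×1+231=253
Read c(23,21) = 30107, c(23,22) = 253.

30107, 253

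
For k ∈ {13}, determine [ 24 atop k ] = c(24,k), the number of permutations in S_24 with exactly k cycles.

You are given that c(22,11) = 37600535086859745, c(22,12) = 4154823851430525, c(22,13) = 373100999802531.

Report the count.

r23: T_23,12=22×4154823851430525+37600535086859745=129006659818331295; T_23,13=22×373100999802531+4154823851430525=12363045847086207
r24: T_24,13=23×12363045847086207+129006659818331295=413356714301314056
Read c(24,13) = 413356714301314056.

413356714301314056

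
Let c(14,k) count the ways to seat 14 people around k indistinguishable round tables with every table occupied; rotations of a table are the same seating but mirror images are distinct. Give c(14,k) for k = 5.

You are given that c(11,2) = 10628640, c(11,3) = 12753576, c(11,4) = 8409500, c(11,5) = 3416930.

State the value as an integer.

9957703756

row 12: T[12][3]=11·12753576+10628640=150917976  T[12][4]=11·8409500+12753576=105258076  T[12][5]=11·3416930+8409500=45995730
row 13: T[13][4]=12·105258076+150917976=1414014888  T[13][5]=12·45995730+105258076=657206836
row 14: T[14][5]=13·657206836+1414014888=9957703756
Read c(14,5) = 9957703756.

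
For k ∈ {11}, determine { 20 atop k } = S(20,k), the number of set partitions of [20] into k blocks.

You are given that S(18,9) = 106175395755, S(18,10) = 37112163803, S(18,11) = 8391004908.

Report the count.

i=19: T(19,10)=106175395755+10·37112163803=477297033785 | T(19,11)=37112163803+11·8391004908=129413217791
i=20: T(20,11)=477297033785+11·129413217791=1900842429486
Read S(20,11) = 1900842429486.

1900842429486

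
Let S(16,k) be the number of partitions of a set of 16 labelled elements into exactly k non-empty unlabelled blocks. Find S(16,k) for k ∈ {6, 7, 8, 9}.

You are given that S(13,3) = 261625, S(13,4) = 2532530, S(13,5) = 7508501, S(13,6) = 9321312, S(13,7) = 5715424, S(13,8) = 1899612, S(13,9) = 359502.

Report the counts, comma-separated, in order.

row 14: T[14][4]=4·2532530+261625=10391745  T[14][5]=5·7508501+2532530=40075035  T[14][6]=6·9321312+7508501=63436373  T[14][7]=7·5715424+9321312=49329280  T[14][8]=8·1899612+5715424=20912320  T[14][9]=9·359502+1899612=5135130
row 15: T[15][5]=5·40075035+10391745=210766920  T[15][6]=6·63436373+40075035=420693273  T[15][7]=7·49329280+63436373=408741333  T[15][8]=8·20912320+49329280=216627840  T[15][9]=9·5135130+20912320=67128490
row 16: T[16][6]=6·420693273+210766920=2734926558  T[16][7]=7·408741333+420693273=3281882604  T[16][8]=8·216627840+408741333=2141764053  T[16][9]=9·67128490+216627840=820784250
Read S(16,6) = 2734926558, S(16,7) = 3281882604, S(16,8) = 2141764053, S(16,9) = 820784250.

2734926558, 3281882604, 2141764053, 820784250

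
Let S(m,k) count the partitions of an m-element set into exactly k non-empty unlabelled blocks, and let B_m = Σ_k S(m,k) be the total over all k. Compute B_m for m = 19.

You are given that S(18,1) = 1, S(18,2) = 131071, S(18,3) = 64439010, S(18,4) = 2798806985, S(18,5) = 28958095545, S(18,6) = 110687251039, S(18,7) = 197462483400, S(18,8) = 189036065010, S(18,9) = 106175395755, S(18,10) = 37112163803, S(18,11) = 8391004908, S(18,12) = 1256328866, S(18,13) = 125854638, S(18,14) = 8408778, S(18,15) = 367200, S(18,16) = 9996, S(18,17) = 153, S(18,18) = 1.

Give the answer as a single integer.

5832742205057

[19] T[19,1]:1*1+0=1 · T[19,2]:2*131071+1=262143 · T[19,3]:3*64439010+131071=193448101 · T[19,4]:4*2798806985+64439010=11259666950 · T[19,5]:5*28958095545+2798806985=147589284710 · T[19,6]:6*110687251039+28958095545=693081601779 · T[19,7]:7*197462483400+110687251039=1492924634839 · T[19,8]:8*189036065010+197462483400=1709751003480 · T[19,9]:9*106175395755+189036065010=1144614626805 · T[19,10]:10*37112163803+106175395755=477297033785 · T[19,11]:11*8391004908+37112163803=129413217791 · T[19,12]:12*1256328866+8391004908=23466951300 · T[19,13]:13*125854638+1256328866=2892439160 · T[19,14]:14*8408778+125854638=243577530 · T[19,15]:15*367200+8408778=13916778 · T[19,16]:16*9996+367200=527136 · T[19,17]:17*153+9996=12597 · T[19,18]:18*1+153=171 · T[19,19]:19*0+1=1
B_19 = ΣS(19,k) = 1+262143+193448101+11259666950+147589284710+693081601779+1492924634839+1709751003480+1144614626805+477297033785+129413217791+23466951300+2892439160+243577530+13916778+527136+12597+171+1 = 5832742205057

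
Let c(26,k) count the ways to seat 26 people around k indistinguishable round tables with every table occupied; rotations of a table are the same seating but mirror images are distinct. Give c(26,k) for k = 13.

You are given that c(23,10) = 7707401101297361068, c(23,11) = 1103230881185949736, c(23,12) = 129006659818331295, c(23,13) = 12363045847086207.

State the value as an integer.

r24: T_24,11=23×1103230881185949736+7707401101297361068=33081711368574204996; T_24,12=23×129006659818331295+1103230881185949736=4070384057007569521; T_24,13=23×12363045847086207+129006659818331295=413356714301314056
r25: T_25,12=24×4070384057007569521+33081711368574204996=130770928736755873500; T_25,13=24×413356714301314056+4070384057007569521=13990945200239106865
r26: T_26,13=25×13990945200239106865+130770928736755873500=480544558742733545125
Read c(26,13) = 480544558742733545125.

480544558742733545125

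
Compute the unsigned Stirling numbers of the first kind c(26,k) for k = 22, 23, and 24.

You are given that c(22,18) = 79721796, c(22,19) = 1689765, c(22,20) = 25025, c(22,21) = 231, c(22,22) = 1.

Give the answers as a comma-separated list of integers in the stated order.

333685495, 4858750, 50050

i=23: T(23,19)=79721796+22·1689765=116896626 | T(23,20)=1689765+22·25025=2240315 | T(23,21)=25025+22·231=30107 | T(23,22)=231+22·1=253 | T(23,23)=1+22·0=1
i=24: T(24,20)=116896626+23·2240315=168423871 | T(24,21)=2240315+23·30107=2932776 | T(24,22)=30107+23·253=35926 | T(24,23)=253+23·1=276 | T(24,24)=1+23·0=1
i=25: T(25,21)=168423871+24·2932776=238810495 | T(25,22)=2932776+24·35926=3795000 | T(25,23)=35926+24·276=42550 | T(25,24)=276+24·1=300
i=26: T(26,22)=238810495+25·3795000=333685495 | T(26,23)=3795000+25·42550=4858750 | T(26,24)=42550+25·300=50050
Read c(26,22) = 333685495, c(26,23) = 4858750, c(26,24) = 50050.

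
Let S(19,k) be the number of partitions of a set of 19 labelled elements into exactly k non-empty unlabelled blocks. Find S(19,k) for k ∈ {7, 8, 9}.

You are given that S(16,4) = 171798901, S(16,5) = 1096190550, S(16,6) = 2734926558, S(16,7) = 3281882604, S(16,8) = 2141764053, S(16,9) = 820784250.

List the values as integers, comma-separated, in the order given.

r17: T_17,5=5×1096190550+171798901=5652751651; T_17,6=6×2734926558+1096190550=17505749898; T_17,7=7×3281882604+2734926558=25708104786; T_17,8=8×2141764053+3281882604=20415995028; T_17,9=9×820784250+2141764053=9528822303
r18: T_18,6=6×17505749898+5652751651=110687251039; T_18,7=7×25708104786+17505749898=197462483400; T_18,8=8×20415995028+25708104786=189036065010; T_18,9=9×9528822303+20415995028=106175395755
r19: T_19,7=7×197462483400+110687251039=1492924634839; T_19,8=8×189036065010+197462483400=1709751003480; T_19,9=9×106175395755+189036065010=1144614626805
Read S(19,7) = 1492924634839, S(19,8) = 1709751003480, S(19,9) = 1144614626805.

1492924634839, 1709751003480, 1144614626805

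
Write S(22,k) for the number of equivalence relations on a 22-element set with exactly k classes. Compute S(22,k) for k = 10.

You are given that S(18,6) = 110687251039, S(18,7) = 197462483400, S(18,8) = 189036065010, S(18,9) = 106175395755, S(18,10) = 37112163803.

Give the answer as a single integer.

835143799377954

@19  (19,7):197462483400·7+110687251039→1492924634839, (19,8):189036065010·8+197462483400→1709751003480, (19,9):106175395755·9+189036065010→1144614626805, (19,10):37112163803·10+106175395755→477297033785
@20  (20,8):1709751003480·8+1492924634839→15170932662679, (20,9):1144614626805·9+1709751003480→12011282644725, (20,10):477297033785·10+1144614626805→5917584964655
@21  (21,9):12011282644725·9+15170932662679→123272476465204, (21,10):5917584964655·10+12011282644725→71187132291275
@22  (22,10):71187132291275·10+123272476465204→835143799377954
Read S(22,10) = 835143799377954.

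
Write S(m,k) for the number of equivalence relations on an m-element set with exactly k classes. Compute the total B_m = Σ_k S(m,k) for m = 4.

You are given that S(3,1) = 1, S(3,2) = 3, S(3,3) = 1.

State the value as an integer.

i=4: T(4,1)=0+1·1=1 | T(4,2)=1+2·3=7 | T(4,3)=3+3·1=6 | T(4,4)=1+4·0=1
B_4 = ΣS(4,k) = 1+7+6+1 = 15

15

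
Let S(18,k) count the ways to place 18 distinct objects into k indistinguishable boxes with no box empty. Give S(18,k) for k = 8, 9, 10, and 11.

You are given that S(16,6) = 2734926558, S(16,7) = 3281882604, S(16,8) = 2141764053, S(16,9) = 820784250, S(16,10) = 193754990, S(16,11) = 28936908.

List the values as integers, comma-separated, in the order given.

189036065010, 106175395755, 37112163803, 8391004908

r17: T_17,7=7×3281882604+2734926558=25708104786; T_17,8=8×2141764053+3281882604=20415995028; T_17,9=9×820784250+2141764053=9528822303; T_17,10=10×193754990+820784250=2758334150; T_17,11=11×28936908+193754990=512060978
r18: T_18,8=8×20415995028+25708104786=189036065010; T_18,9=9×9528822303+20415995028=106175395755; T_18,10=10×2758334150+9528822303=37112163803; T_18,11=11×512060978+2758334150=8391004908
Read S(18,8) = 189036065010, S(18,9) = 106175395755, S(18,10) = 37112163803, S(18,11) = 8391004908.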